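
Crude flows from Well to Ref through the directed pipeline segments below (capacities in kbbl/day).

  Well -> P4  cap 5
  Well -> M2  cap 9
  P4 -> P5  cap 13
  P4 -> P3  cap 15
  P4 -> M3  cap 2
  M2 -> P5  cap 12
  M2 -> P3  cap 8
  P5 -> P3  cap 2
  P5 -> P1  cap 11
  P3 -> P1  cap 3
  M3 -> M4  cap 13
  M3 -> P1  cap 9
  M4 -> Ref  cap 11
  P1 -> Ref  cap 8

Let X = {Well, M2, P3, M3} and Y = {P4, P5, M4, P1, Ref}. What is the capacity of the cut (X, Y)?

42

Edges leaving {Well, M2, P3, M3}: Well→P4 (5), M2→P5 (12), P3→P1 (3), M3→M4 (13), M3→P1 (9).
Cut capacity = 5 + 12 + 3 + 13 + 9 = 42.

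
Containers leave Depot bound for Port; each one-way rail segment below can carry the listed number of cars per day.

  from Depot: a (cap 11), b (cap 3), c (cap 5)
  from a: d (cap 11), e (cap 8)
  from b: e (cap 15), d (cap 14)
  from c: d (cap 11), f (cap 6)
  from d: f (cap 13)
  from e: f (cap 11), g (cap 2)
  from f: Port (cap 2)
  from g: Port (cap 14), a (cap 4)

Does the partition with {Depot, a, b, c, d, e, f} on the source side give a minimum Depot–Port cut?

Yes — it is a minimum cut (capacity 4).

Given cut capacity: 2 + 2 = 4.
Augment Depot→c→f→Port: bottleneck 2, flow now 2.
Augment Depot→a→e→g→Port: bottleneck 2, flow now 4.
No augmenting path remains; maximum flow = 4.
Cut capacity 4 equals the max flow, so it is a minimum cut.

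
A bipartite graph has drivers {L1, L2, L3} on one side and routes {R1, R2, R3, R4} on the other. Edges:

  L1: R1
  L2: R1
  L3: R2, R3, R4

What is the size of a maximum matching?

2

Unit-capacity flow: source→left, listed edges, right→sink; max matching = max flow.
Augmenting path L1→R1 (+1); matched 1.
Augmenting path L3→R2 (+1); matched 2.
No augmenting path remains; maximum matching = 2.
König certificate: {L3, R1} is a vertex cover of size 2 (every listed pair touches it), so no matching can be larger.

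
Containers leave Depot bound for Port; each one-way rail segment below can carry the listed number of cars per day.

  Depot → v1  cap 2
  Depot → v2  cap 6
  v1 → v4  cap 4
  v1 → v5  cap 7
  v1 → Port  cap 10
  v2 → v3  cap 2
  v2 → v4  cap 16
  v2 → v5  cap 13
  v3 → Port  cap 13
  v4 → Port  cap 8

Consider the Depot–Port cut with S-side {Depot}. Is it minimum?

Yes — it is a minimum cut (capacity 8).

Given cut capacity: 2 + 6 = 8.
Augment Depot→v1→Port: bottleneck 2, flow now 2.
Augment Depot→v2→v3→Port: bottleneck 2, flow now 4.
Augment Depot→v2→v4→Port: bottleneck 4, flow now 8.
No augmenting path remains; maximum flow = 8.
Cut capacity 8 equals the max flow, so it is a minimum cut.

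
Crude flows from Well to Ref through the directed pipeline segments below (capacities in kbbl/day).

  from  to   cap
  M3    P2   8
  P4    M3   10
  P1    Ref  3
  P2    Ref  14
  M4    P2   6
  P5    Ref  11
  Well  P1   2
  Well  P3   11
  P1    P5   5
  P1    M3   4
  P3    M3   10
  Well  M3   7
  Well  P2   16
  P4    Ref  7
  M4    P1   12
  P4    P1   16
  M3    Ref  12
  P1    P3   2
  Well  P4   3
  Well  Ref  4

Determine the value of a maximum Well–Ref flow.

35

Augment Well→Ref: bottleneck 4, flow now 4.
Augment Well→P4→Ref: bottleneck 3, flow now 7.
Augment Well→P1→Ref: bottleneck 2, flow now 9.
Augment Well→M3→Ref: bottleneck 7, flow now 16.
Augment Well→P2→Ref: bottleneck 14, flow now 30.
Augment Well→P3→M3→Ref: bottleneck 5, flow now 35.
No augmenting path remains; maximum flow = 35.
In the residual graph, reachable from Well: {Well, P3, M3, P2}.
Min-cut edges: Well→P4 (3), Well→P1 (2), Well→Ref (4), M3→Ref (12), P2→Ref (14); capacity 3 + 2 + 4 + 12 + 14 = 35.
This cut is saturated, so no flow can exceed 35.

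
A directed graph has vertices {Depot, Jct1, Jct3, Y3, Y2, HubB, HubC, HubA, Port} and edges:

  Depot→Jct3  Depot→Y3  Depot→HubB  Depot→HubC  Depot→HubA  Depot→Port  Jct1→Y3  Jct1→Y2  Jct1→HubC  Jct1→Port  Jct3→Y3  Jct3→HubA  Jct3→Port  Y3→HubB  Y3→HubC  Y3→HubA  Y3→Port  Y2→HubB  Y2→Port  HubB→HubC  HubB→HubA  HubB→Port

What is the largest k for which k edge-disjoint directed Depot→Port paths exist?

Assign every edge capacity 1; by Menger, the answer equals the max flow.
Path Depot→Port (+1); total 1.
Path Depot→Jct3→Port (+1); total 2.
Path Depot→Y3→Port (+1); total 3.
Path Depot→HubB→Port (+1); total 4.
No residual Depot→Port path; max flow = 4.
Certifying cut of size 4: {Depot→HubB, Depot→Jct3, Depot→Port, Depot→Y3}.

4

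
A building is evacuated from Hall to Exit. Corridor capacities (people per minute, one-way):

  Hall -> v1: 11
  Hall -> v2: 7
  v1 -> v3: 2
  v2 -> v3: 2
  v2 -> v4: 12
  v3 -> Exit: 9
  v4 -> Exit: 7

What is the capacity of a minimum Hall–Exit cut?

Augment Hall→v1→v3→Exit: bottleneck 2, flow now 2.
Augment Hall→v2→v3→Exit: bottleneck 2, flow now 4.
Augment Hall→v2→v4→Exit: bottleneck 5, flow now 9.
No augmenting path remains; maximum flow = 9.
By max-flow min-cut, the minimum cut capacity equals the max flow.
In the residual graph, reachable from Hall: {Hall, v1}.
Min-cut edges: Hall→v2 (7), v1→v3 (2); capacity 7 + 2 = 9.

9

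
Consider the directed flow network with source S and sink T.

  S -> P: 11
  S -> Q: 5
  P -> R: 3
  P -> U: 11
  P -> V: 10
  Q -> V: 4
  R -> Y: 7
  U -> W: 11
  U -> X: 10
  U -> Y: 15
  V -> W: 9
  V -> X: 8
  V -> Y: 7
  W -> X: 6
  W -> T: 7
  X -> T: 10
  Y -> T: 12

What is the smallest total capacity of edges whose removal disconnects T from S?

Augment S→P→R→Y→T: bottleneck 3, flow now 3.
Augment S→P→U→W→T: bottleneck 7, flow now 10.
Augment S→P→U→X→T: bottleneck 1, flow now 11.
Augment S→Q→V→X→T: bottleneck 4, flow now 15.
No augmenting path remains; maximum flow = 15.
By max-flow min-cut, the minimum cut capacity equals the max flow.
In the residual graph, reachable from S: {S, Q}.
Min-cut edges: S→P (11), Q→V (4); capacity 11 + 4 = 15.

15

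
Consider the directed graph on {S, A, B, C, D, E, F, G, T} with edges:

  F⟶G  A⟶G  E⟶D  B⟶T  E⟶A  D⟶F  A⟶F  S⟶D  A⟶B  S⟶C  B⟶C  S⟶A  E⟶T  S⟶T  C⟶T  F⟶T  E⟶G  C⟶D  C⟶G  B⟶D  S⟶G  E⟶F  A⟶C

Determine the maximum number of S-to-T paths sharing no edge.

Assign every edge capacity 1; by Menger, the answer equals the max flow.
Path S→T (+1); total 1.
Path S→C→T (+1); total 2.
Path S→A→B→T (+1); total 3.
Path S→D→F→T (+1); total 4.
No residual S→T path; max flow = 4.
Certifying cut of size 4: {S→A, S→C, S→D, S→T}.

4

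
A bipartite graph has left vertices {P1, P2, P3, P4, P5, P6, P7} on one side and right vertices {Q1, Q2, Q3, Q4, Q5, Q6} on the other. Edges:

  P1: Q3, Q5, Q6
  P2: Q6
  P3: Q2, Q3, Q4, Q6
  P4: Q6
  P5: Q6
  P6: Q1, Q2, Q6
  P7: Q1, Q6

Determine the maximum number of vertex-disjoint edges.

5

Unit-capacity flow: source→left, listed edges, right→sink; max matching = max flow.
Augmenting path P1→Q3 (+1); matched 1.
Augmenting path P2→Q6 (+1); matched 2.
Augmenting path P3→Q2 (+1); matched 3.
Augmenting path P6→Q1 (+1); matched 4.
Augmenting path P7→Q1→P6→Q2→P3→Q4 (+1); matched 5.
No augmenting path remains; maximum matching = 5.
König certificate: {P1, P3, P6, P7, Q6} is a vertex cover of size 5 (every listed pair touches it), so no matching can be larger.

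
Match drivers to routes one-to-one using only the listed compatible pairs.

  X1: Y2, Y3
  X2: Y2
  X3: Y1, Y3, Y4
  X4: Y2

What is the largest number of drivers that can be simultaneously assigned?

Unit-capacity flow: source→left, listed edges, right→sink; max matching = max flow.
Augmenting path X1→Y2 (+1); matched 1.
Augmenting path X3→Y1 (+1); matched 2.
Augmenting path X2→Y2→X1→Y3 (+1); matched 3.
No augmenting path remains; maximum matching = 3.
König certificate: {X1, X3, Y2} is a vertex cover of size 3 (every listed pair touches it), so no matching can be larger.

3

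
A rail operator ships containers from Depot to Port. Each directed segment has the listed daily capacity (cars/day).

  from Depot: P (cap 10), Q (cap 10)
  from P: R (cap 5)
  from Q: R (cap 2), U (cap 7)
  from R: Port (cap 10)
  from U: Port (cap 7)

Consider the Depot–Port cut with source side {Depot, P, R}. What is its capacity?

Edges leaving {Depot, P, R}: Depot→Q (10), R→Port (10).
Cut capacity = 10 + 10 = 20.

20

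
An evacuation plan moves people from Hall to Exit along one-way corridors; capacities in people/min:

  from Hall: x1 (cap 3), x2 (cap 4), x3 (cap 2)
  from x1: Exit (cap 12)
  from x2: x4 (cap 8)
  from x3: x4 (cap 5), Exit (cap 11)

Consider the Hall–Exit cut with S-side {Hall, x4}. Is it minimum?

No — its capacity is 9, but the minimum cut has capacity 5.

Given cut capacity: 3 + 4 + 2 = 9.
Augment Hall→x1→Exit: bottleneck 3, flow now 3.
Augment Hall→x3→Exit: bottleneck 2, flow now 5.
No augmenting path remains; maximum flow = 5.
In the residual graph, reachable from Hall: {Hall, x2, x4}.
Min-cut edges: Hall→x1 (3), Hall→x3 (2); capacity 3 + 2 = 5.
Cut capacity 9 exceeds the max flow 5, so it is not minimum.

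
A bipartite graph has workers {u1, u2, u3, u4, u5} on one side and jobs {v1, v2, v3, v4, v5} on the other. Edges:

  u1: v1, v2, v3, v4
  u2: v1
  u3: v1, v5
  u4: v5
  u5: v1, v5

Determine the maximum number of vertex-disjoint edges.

3

Unit-capacity flow: source→left, listed edges, right→sink; max matching = max flow.
Augmenting path u1→v1 (+1); matched 1.
Augmenting path u3→v5 (+1); matched 2.
Augmenting path u2→v1→u1→v2 (+1); matched 3.
No augmenting path remains; maximum matching = 3.
König certificate: {u1, v1, v5} is a vertex cover of size 3 (every listed pair touches it), so no matching can be larger.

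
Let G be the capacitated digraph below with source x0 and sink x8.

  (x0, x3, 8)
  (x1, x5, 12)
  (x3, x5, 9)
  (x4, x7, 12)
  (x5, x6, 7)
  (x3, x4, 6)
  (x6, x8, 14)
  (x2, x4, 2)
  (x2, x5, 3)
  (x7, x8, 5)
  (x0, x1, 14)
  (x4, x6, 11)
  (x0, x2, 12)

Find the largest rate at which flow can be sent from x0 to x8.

15

Augment x0→x1→x5→x6→x8: bottleneck 7, flow now 7.
Augment x0→x2→x4→x6→x8: bottleneck 2, flow now 9.
Augment x0→x3→x4→x6→x8: bottleneck 5, flow now 14.
Augment x0→x3→x4→x7→x8: bottleneck 1, flow now 15.
No augmenting path remains; maximum flow = 15.
In the residual graph, reachable from x0: {x0, x1, x2, x3, x5}.
Min-cut edges: x2→x4 (2), x3→x4 (6), x5→x6 (7); capacity 2 + 6 + 7 = 15.
This cut is saturated, so no flow can exceed 15.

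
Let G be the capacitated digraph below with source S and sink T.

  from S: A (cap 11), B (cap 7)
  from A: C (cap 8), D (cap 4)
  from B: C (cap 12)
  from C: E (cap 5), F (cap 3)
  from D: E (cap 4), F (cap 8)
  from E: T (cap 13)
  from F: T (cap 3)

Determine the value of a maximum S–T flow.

12

Augment S→A→C→E→T: bottleneck 5, flow now 5.
Augment S→A→C→F→T: bottleneck 3, flow now 8.
Augment S→A→D→E→T: bottleneck 3, flow now 11.
Augment S→B→C→A→D→E→T: bottleneck 1, flow now 12. (uses reverse residual edge)
No augmenting path remains; maximum flow = 12.
In the residual graph, reachable from S: {S, A, B, C}.
Min-cut edges: A→D (4), C→E (5), C→F (3); capacity 4 + 5 + 3 = 12.
This cut is saturated, so no flow can exceed 12.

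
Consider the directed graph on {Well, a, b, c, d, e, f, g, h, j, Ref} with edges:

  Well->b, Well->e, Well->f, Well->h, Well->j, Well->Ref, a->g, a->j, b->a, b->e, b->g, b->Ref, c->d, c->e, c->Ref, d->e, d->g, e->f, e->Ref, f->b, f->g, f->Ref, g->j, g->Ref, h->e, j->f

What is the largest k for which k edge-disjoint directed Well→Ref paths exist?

Assign every edge capacity 1; by Menger, the answer equals the max flow.
Path Well→Ref (+1); total 1.
Path Well→b→Ref (+1); total 2.
Path Well→e→Ref (+1); total 3.
Path Well→f→Ref (+1); total 4.
Path Well→j→f→g→Ref (+1); total 5.
No residual Well→Ref path; max flow = 5.
Certifying cut of size 5: {Well→Ref, b→Ref, e→Ref, f→Ref, g→Ref}.

5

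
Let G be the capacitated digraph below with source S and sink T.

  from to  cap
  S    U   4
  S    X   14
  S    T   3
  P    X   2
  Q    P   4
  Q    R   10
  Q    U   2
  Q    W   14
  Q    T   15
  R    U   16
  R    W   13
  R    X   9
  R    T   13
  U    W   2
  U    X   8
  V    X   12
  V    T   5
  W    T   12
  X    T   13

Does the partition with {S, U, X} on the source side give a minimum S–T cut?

Given cut capacity: 3 + 2 + 13 = 18.
Augment S→T: bottleneck 3, flow now 3.
Augment S→X→T: bottleneck 13, flow now 16.
Augment S→U→W→T: bottleneck 2, flow now 18.
No augmenting path remains; maximum flow = 18.
Cut capacity 18 equals the max flow, so it is a minimum cut.

Yes — it is a minimum cut (capacity 18).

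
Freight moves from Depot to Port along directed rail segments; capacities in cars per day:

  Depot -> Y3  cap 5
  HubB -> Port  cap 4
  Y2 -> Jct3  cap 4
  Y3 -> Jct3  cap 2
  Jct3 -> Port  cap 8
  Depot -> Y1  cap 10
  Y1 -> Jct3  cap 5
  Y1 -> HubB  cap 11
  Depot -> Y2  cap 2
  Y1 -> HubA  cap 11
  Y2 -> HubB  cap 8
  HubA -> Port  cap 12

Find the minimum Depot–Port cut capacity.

14

Augment Depot→Y2→HubB→Port: bottleneck 2, flow now 2.
Augment Depot→Y1→HubB→Port: bottleneck 2, flow now 4.
Augment Depot→Y1→Jct3→Port: bottleneck 5, flow now 9.
Augment Depot→Y1→HubA→Port: bottleneck 3, flow now 12.
Augment Depot→Y3→Jct3→Port: bottleneck 2, flow now 14.
No augmenting path remains; maximum flow = 14.
By max-flow min-cut, the minimum cut capacity equals the max flow.
In the residual graph, reachable from Depot: {Depot, Y3}.
Min-cut edges: Depot→Y2 (2), Depot→Y1 (10), Y3→Jct3 (2); capacity 2 + 10 + 2 = 14.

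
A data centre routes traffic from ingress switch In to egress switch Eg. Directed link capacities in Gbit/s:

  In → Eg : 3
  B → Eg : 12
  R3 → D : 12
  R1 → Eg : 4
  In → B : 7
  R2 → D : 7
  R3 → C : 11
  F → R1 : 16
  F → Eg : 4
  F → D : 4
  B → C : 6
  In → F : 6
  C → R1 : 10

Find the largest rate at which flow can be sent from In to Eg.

Augment In→Eg: bottleneck 3, flow now 3.
Augment In→B→Eg: bottleneck 7, flow now 10.
Augment In→F→Eg: bottleneck 4, flow now 14.
Augment In→F→R1→Eg: bottleneck 2, flow now 16.
No augmenting path remains; maximum flow = 16.
In the residual graph, reachable from In: {In}.
Min-cut edges: In→B (7), In→F (6), In→Eg (3); capacity 7 + 6 + 3 = 16.
This cut is saturated, so no flow can exceed 16.

16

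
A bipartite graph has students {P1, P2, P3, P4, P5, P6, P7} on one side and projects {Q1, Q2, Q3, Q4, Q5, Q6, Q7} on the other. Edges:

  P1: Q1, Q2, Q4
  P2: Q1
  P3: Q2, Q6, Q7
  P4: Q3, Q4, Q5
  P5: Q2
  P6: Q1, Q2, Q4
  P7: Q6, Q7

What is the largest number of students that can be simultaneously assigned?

6

Unit-capacity flow: source→left, listed edges, right→sink; max matching = max flow.
Augmenting path P1→Q1 (+1); matched 1.
Augmenting path P3→Q2 (+1); matched 2.
Augmenting path P4→Q3 (+1); matched 3.
Augmenting path P6→Q4 (+1); matched 4.
Augmenting path P7→Q6 (+1); matched 5.
Augmenting path P5→Q2→P3→Q7 (+1); matched 6.
No augmenting path remains; maximum matching = 6.
König certificate: {P3, P4, P7, Q1, Q2, Q4} is a vertex cover of size 6 (every listed pair touches it), so no matching can be larger.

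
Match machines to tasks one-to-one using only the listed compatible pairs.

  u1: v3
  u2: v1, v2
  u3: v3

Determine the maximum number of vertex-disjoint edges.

Unit-capacity flow: source→left, listed edges, right→sink; max matching = max flow.
Augmenting path u1→v3 (+1); matched 1.
Augmenting path u2→v1 (+1); matched 2.
No augmenting path remains; maximum matching = 2.
König certificate: {u2, v3} is a vertex cover of size 2 (every listed pair touches it), so no matching can be larger.

2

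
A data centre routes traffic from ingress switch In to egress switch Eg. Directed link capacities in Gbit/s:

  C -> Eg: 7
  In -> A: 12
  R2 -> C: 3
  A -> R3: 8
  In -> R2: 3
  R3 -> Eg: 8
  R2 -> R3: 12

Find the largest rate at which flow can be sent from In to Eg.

11

Augment In→R2→C→Eg: bottleneck 3, flow now 3.
Augment In→A→R3→Eg: bottleneck 8, flow now 11.
No augmenting path remains; maximum flow = 11.
In the residual graph, reachable from In: {In, A}.
Min-cut edges: In→R2 (3), A→R3 (8); capacity 3 + 8 = 11.
This cut is saturated, so no flow can exceed 11.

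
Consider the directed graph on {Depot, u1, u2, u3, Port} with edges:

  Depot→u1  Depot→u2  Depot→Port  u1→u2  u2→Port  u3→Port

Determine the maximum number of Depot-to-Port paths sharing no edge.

Assign every edge capacity 1; by Menger, the answer equals the max flow.
Path Depot→Port (+1); total 1.
Path Depot→u2→Port (+1); total 2.
No residual Depot→Port path; max flow = 2.
Certifying cut of size 2: {Depot→Port, u2→Port}.

2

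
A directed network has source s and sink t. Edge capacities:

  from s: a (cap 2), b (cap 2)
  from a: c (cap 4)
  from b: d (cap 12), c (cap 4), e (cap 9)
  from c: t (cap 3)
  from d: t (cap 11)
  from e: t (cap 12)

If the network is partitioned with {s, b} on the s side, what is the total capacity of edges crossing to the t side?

Edges leaving {s, b}: s→a (2), b→c (4), b→d (12), b→e (9).
Cut capacity = 2 + 4 + 12 + 9 = 27.

27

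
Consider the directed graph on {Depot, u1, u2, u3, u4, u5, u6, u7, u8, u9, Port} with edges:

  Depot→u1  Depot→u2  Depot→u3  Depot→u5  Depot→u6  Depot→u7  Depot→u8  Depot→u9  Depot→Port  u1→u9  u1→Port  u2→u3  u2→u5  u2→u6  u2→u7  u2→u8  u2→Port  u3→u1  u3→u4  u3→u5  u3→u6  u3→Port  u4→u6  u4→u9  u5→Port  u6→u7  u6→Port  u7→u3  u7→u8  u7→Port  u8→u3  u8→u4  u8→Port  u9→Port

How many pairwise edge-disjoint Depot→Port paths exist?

9

Assign every edge capacity 1; by Menger, the answer equals the max flow.
Path Depot→Port (+1); total 1.
Path Depot→u1→Port (+1); total 2.
Path Depot→u2→Port (+1); total 3.
Path Depot→u3→Port (+1); total 4.
Path Depot→u5→Port (+1); total 5.
Path Depot→u6→Port (+1); total 6.
Path Depot→u7→Port (+1); total 7.
Path Depot→u8→Port (+1); total 8.
Path Depot→u9→Port (+1); total 9.
No residual Depot→Port path; max flow = 9.
Certifying cut of size 9: {Depot→Port, Depot→u1, Depot→u2, Depot→u3, Depot→u5, Depot→u6, Depot→u7, Depot→u8, Depot→u9}.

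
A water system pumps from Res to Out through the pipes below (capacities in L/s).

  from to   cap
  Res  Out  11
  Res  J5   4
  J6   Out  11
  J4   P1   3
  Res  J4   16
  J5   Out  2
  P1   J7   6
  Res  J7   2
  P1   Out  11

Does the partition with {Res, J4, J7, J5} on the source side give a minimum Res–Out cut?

Yes — it is a minimum cut (capacity 16).

Given cut capacity: 11 + 3 + 2 = 16.
Augment Res→Out: bottleneck 11, flow now 11.
Augment Res→J5→Out: bottleneck 2, flow now 13.
Augment Res→J4→P1→Out: bottleneck 3, flow now 16.
No augmenting path remains; maximum flow = 16.
Cut capacity 16 equals the max flow, so it is a minimum cut.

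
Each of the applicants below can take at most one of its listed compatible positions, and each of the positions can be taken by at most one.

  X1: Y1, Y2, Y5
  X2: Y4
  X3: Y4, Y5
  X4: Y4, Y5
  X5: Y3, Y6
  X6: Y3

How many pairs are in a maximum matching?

Unit-capacity flow: source→left, listed edges, right→sink; max matching = max flow.
Augmenting path X1→Y1 (+1); matched 1.
Augmenting path X2→Y4 (+1); matched 2.
Augmenting path X3→Y5 (+1); matched 3.
Augmenting path X5→Y3 (+1); matched 4.
Augmenting path X6→Y3→X5→Y6 (+1); matched 5.
No augmenting path remains; maximum matching = 5.
König certificate: {X1, X5, X6, Y4, Y5} is a vertex cover of size 5 (every listed pair touches it), so no matching can be larger.

5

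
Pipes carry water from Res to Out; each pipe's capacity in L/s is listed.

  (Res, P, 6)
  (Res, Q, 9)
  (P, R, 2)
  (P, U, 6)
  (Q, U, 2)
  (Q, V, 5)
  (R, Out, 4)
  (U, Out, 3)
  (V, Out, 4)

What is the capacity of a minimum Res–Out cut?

Augment Res→P→R→Out: bottleneck 2, flow now 2.
Augment Res→P→U→Out: bottleneck 3, flow now 5.
Augment Res→Q→V→Out: bottleneck 4, flow now 9.
No augmenting path remains; maximum flow = 9.
By max-flow min-cut, the minimum cut capacity equals the max flow.
In the residual graph, reachable from Res: {Res, P, Q, U, V}.
Min-cut edges: P→R (2), U→Out (3), V→Out (4); capacity 2 + 3 + 4 = 9.

9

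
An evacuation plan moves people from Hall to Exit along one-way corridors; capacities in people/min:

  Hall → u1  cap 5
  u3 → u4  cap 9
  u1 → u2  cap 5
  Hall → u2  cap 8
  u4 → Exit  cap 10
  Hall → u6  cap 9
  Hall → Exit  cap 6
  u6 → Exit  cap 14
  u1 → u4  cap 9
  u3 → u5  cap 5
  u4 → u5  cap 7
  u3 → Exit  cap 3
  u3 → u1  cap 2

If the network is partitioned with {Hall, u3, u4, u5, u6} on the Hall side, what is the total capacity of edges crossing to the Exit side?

Edges leaving {Hall, u3, u4, u5, u6}: Hall→u1 (5), Hall→u2 (8), Hall→Exit (6), u3→u1 (2), u3→Exit (3), u4→Exit (10), u6→Exit (14).
Cut capacity = 5 + 8 + 6 + 2 + 3 + 10 + 14 = 48.

48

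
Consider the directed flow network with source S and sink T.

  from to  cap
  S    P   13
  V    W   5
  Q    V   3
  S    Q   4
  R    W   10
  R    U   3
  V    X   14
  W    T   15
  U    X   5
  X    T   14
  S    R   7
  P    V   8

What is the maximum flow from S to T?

18

Augment S→R→W→T: bottleneck 7, flow now 7.
Augment S→P→V→W→T: bottleneck 5, flow now 12.
Augment S→P→V→X→T: bottleneck 3, flow now 15.
Augment S→Q→V→X→T: bottleneck 3, flow now 18.
No augmenting path remains; maximum flow = 18.
In the residual graph, reachable from S: {S, P, Q}.
Min-cut edges: S→R (7), P→V (8), Q→V (3); capacity 7 + 8 + 3 = 18.
This cut is saturated, so no flow can exceed 18.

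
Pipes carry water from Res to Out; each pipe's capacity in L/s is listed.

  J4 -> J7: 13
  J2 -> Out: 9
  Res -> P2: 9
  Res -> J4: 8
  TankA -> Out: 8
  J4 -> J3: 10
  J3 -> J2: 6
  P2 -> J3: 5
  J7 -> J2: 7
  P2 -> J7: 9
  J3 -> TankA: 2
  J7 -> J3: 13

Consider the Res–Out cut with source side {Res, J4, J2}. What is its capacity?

41

Edges leaving {Res, J4, J2}: Res→P2 (9), J4→J3 (10), J4→J7 (13), J2→Out (9).
Cut capacity = 9 + 10 + 13 + 9 = 41.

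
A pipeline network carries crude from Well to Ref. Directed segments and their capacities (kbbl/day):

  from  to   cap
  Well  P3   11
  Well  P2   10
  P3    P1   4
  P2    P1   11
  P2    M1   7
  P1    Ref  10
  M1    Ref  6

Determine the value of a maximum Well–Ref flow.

14

Augment Well→P3→P1→Ref: bottleneck 4, flow now 4.
Augment Well→P2→P1→Ref: bottleneck 6, flow now 10.
Augment Well→P2→M1→Ref: bottleneck 4, flow now 14.
No augmenting path remains; maximum flow = 14.
In the residual graph, reachable from Well: {Well, P3}.
Min-cut edges: Well→P2 (10), P3→P1 (4); capacity 10 + 4 = 14.
This cut is saturated, so no flow can exceed 14.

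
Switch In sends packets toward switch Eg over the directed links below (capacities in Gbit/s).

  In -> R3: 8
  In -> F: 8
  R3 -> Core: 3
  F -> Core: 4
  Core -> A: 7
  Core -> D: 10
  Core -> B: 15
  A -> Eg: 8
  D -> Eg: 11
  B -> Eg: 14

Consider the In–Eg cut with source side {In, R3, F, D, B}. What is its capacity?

32

Edges leaving {In, R3, F, D, B}: R3→Core (3), F→Core (4), D→Eg (11), B→Eg (14).
Cut capacity = 3 + 4 + 11 + 14 = 32.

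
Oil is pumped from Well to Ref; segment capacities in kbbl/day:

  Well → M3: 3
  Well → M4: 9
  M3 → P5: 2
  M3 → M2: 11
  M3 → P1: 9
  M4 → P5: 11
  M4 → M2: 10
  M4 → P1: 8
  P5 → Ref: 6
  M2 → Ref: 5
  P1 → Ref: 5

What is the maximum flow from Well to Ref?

12

Augment Well→M3→P5→Ref: bottleneck 2, flow now 2.
Augment Well→M3→M2→Ref: bottleneck 1, flow now 3.
Augment Well→M4→P5→Ref: bottleneck 4, flow now 7.
Augment Well→M4→M2→Ref: bottleneck 4, flow now 11.
Augment Well→M4→P1→Ref: bottleneck 1, flow now 12.
No augmenting path remains; maximum flow = 12.
In the residual graph, reachable from Well: {Well}.
Min-cut edges: Well→M3 (3), Well→M4 (9); capacity 3 + 9 = 12.
This cut is saturated, so no flow can exceed 12.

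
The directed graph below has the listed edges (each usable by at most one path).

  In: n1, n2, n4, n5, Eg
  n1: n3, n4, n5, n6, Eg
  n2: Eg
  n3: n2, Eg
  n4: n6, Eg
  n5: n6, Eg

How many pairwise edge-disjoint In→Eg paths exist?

5

Assign every edge capacity 1; by Menger, the answer equals the max flow.
Path In→Eg (+1); total 1.
Path In→n1→Eg (+1); total 2.
Path In→n2→Eg (+1); total 3.
Path In→n4→Eg (+1); total 4.
Path In→n5→Eg (+1); total 5.
No residual In→Eg path; max flow = 5.
Certifying cut of size 5: {In→Eg, In→n1, In→n2, In→n4, In→n5}.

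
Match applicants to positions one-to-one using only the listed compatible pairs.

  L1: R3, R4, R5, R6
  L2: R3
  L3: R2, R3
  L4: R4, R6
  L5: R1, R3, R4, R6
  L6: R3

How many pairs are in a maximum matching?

Unit-capacity flow: source→left, listed edges, right→sink; max matching = max flow.
Augmenting path L1→R3 (+1); matched 1.
Augmenting path L3→R2 (+1); matched 2.
Augmenting path L4→R4 (+1); matched 3.
Augmenting path L5→R1 (+1); matched 4.
Augmenting path L2→R3→L1→R5 (+1); matched 5.
No augmenting path remains; maximum matching = 5.
König certificate: {L1, L3, L4, L5, R3} is a vertex cover of size 5 (every listed pair touches it), so no matching can be larger.

5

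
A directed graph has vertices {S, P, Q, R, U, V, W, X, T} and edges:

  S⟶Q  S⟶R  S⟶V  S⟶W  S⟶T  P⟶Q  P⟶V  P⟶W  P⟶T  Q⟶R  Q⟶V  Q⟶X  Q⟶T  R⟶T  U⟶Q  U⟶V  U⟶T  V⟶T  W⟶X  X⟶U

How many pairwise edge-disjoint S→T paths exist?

Assign every edge capacity 1; by Menger, the answer equals the max flow.
Path S→T (+1); total 1.
Path S→Q→T (+1); total 2.
Path S→R→T (+1); total 3.
Path S→V→T (+1); total 4.
Path S→W→X→U→T (+1); total 5.
No residual S→T path; max flow = 5.
Certifying cut of size 5: {S→Q, S→R, S→T, S→V, S→W}.

5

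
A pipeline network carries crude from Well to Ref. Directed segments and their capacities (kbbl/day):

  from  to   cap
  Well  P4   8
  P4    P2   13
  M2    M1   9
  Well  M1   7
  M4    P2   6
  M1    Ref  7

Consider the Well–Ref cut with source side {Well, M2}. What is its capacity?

24

Edges leaving {Well, M2}: Well→P4 (8), Well→M1 (7), M2→M1 (9).
Cut capacity = 8 + 7 + 9 = 24.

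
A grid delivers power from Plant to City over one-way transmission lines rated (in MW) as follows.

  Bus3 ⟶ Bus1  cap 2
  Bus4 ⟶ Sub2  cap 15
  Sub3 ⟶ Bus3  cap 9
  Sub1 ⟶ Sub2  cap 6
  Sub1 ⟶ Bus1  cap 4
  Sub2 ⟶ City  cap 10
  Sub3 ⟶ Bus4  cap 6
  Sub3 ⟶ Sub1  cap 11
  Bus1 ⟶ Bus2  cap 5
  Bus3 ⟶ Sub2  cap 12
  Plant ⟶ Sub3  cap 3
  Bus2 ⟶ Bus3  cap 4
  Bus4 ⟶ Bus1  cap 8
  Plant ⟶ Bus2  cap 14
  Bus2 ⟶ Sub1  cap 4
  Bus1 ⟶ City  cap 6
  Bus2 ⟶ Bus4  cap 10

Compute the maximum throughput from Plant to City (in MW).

Augment Plant→Sub3→Bus4→Bus1→City: bottleneck 3, flow now 3.
Augment Plant→Bus2→Bus4→Bus1→City: bottleneck 3, flow now 6.
Augment Plant→Bus2→Bus4→Sub2→City: bottleneck 7, flow now 13.
Augment Plant→Bus2→Bus3→Sub2→City: bottleneck 3, flow now 16.
No augmenting path remains; maximum flow = 16.
In the residual graph, reachable from Plant: {Plant, Sub3, Bus2, Bus4, Bus3, Sub1, Bus1, Sub2}.
Min-cut edges: Bus1→City (6), Sub2→City (10); capacity 6 + 10 = 16.
This cut is saturated, so no flow can exceed 16.

16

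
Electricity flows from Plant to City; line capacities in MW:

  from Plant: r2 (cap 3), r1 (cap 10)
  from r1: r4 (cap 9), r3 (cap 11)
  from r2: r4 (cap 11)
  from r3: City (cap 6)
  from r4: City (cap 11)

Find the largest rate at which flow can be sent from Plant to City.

13

Augment Plant→r1→r3→City: bottleneck 6, flow now 6.
Augment Plant→r1→r4→City: bottleneck 4, flow now 10.
Augment Plant→r2→r4→City: bottleneck 3, flow now 13.
No augmenting path remains; maximum flow = 13.
In the residual graph, reachable from Plant: {Plant}.
Min-cut edges: Plant→r1 (10), Plant→r2 (3); capacity 10 + 3 = 13.
This cut is saturated, so no flow can exceed 13.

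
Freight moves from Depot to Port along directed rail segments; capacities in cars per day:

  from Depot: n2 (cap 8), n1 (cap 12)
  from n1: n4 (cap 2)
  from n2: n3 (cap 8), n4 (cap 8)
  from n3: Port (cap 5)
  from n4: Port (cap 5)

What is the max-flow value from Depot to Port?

Augment Depot→n1→n4→Port: bottleneck 2, flow now 2.
Augment Depot→n2→n3→Port: bottleneck 5, flow now 7.
Augment Depot→n2→n4→Port: bottleneck 3, flow now 10.
No augmenting path remains; maximum flow = 10.
In the residual graph, reachable from Depot: {Depot, n1}.
Min-cut edges: Depot→n2 (8), n1→n4 (2); capacity 8 + 2 = 10.
This cut is saturated, so no flow can exceed 10.

10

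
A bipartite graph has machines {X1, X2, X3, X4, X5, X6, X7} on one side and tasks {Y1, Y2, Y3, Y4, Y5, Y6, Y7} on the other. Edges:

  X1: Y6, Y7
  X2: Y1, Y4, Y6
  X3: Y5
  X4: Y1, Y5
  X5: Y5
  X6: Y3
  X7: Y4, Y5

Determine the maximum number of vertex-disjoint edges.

Unit-capacity flow: source→left, listed edges, right→sink; max matching = max flow.
Augmenting path X1→Y6 (+1); matched 1.
Augmenting path X2→Y1 (+1); matched 2.
Augmenting path X3→Y5 (+1); matched 3.
Augmenting path X6→Y3 (+1); matched 4.
Augmenting path X7→Y4 (+1); matched 5.
Augmenting path X4→Y1→X2→Y6→X1→Y7 (+1); matched 6.
No augmenting path remains; maximum matching = 6.
König certificate: {X1, X2, X4, X6, X7, Y5} is a vertex cover of size 6 (every listed pair touches it), so no matching can be larger.

6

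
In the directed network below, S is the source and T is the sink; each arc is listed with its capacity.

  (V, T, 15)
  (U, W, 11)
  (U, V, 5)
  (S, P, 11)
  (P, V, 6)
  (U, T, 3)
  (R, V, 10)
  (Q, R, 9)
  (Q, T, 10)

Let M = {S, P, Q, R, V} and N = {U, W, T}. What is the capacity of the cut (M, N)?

25

Edges leaving {S, P, Q, R, V}: Q→T (10), V→T (15).
Cut capacity = 10 + 15 = 25.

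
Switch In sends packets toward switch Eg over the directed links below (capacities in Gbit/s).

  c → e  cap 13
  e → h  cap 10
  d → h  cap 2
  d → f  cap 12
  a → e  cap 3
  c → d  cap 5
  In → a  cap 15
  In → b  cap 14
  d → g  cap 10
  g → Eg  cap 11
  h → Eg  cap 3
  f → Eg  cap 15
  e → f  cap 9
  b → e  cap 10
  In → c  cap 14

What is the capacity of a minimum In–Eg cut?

Augment In→a→e→f→Eg: bottleneck 3, flow now 3.
Augment In→b→e→f→Eg: bottleneck 6, flow now 9.
Augment In→b→e→h→Eg: bottleneck 3, flow now 12.
Augment In→c→d→f→Eg: bottleneck 5, flow now 17.
No augmenting path remains; maximum flow = 17.
By max-flow min-cut, the minimum cut capacity equals the max flow.
In the residual graph, reachable from In: {In, a, b, c, e, h}.
Min-cut edges: c→d (5), e→f (9), h→Eg (3); capacity 5 + 9 + 3 = 17.

17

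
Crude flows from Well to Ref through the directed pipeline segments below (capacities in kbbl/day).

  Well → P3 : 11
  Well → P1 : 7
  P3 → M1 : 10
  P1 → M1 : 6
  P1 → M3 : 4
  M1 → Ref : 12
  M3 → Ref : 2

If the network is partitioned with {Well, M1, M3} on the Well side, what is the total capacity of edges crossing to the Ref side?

Edges leaving {Well, M1, M3}: Well→P3 (11), Well→P1 (7), M1→Ref (12), M3→Ref (2).
Cut capacity = 11 + 7 + 12 + 2 = 32.

32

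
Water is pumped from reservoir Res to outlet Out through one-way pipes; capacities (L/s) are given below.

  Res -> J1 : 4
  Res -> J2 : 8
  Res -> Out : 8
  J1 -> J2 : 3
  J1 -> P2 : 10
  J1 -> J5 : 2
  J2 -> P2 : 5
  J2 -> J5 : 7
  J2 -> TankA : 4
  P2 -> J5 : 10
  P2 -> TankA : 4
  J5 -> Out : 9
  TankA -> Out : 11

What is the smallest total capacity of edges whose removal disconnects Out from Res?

Augment Res→Out: bottleneck 8, flow now 8.
Augment Res→J1→J5→Out: bottleneck 2, flow now 10.
Augment Res→J2→J5→Out: bottleneck 7, flow now 17.
Augment Res→J2→TankA→Out: bottleneck 1, flow now 18.
Augment Res→J1→J2→TankA→Out: bottleneck 2, flow now 20.
No augmenting path remains; maximum flow = 20.
By max-flow min-cut, the minimum cut capacity equals the max flow.
In the residual graph, reachable from Res: {Res}.
Min-cut edges: Res→J1 (4), Res→J2 (8), Res→Out (8); capacity 4 + 8 + 8 = 20.

20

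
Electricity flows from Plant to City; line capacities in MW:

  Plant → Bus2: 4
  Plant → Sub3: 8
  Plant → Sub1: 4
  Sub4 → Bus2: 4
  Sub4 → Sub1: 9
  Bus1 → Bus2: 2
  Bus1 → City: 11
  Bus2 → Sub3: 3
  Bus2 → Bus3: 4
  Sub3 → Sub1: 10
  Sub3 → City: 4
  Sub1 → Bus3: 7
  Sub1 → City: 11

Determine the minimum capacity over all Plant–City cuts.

15

Augment Plant→Sub3→City: bottleneck 4, flow now 4.
Augment Plant→Sub1→City: bottleneck 4, flow now 8.
Augment Plant→Sub3→Sub1→City: bottleneck 4, flow now 12.
Augment Plant→Bus2→Sub3→Sub1→City: bottleneck 3, flow now 15.
No augmenting path remains; maximum flow = 15.
By max-flow min-cut, the minimum cut capacity equals the max flow.
In the residual graph, reachable from Plant: {Plant, Bus2, Bus3}.
Min-cut edges: Plant→Sub3 (8), Plant→Sub1 (4), Bus2→Sub3 (3); capacity 8 + 4 + 3 = 15.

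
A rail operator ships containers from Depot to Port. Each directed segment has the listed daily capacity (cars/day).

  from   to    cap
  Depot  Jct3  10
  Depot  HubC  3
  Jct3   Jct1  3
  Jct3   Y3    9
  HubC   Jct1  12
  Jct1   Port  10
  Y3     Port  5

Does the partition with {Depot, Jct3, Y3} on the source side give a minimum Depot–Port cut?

Given cut capacity: 3 + 3 + 5 = 11.
Augment Depot→Jct3→Jct1→Port: bottleneck 3, flow now 3.
Augment Depot→Jct3→Y3→Port: bottleneck 5, flow now 8.
Augment Depot→HubC→Jct1→Port: bottleneck 3, flow now 11.
No augmenting path remains; maximum flow = 11.
Cut capacity 11 equals the max flow, so it is a minimum cut.

Yes — it is a minimum cut (capacity 11).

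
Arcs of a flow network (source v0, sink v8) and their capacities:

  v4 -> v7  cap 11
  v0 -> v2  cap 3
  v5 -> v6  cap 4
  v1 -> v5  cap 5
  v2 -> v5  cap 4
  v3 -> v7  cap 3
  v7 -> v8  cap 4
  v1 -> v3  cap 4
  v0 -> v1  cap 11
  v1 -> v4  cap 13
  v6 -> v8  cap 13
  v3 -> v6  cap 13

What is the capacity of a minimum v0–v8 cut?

12

Augment v0→v1→v3→v6→v8: bottleneck 4, flow now 4.
Augment v0→v1→v4→v7→v8: bottleneck 4, flow now 8.
Augment v0→v1→v5→v6→v8: bottleneck 3, flow now 11.
Augment v0→v2→v5→v6→v8: bottleneck 1, flow now 12.
No augmenting path remains; maximum flow = 12.
By max-flow min-cut, the minimum cut capacity equals the max flow.
In the residual graph, reachable from v0: {v0, v1, v2, v4, v5, v7}.
Min-cut edges: v1→v3 (4), v5→v6 (4), v7→v8 (4); capacity 4 + 4 + 4 = 12.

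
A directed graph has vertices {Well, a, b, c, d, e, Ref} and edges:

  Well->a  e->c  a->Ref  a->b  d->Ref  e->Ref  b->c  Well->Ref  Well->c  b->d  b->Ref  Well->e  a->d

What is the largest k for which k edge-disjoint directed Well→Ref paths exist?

Assign every edge capacity 1; by Menger, the answer equals the max flow.
Path Well→Ref (+1); total 1.
Path Well→a→Ref (+1); total 2.
Path Well→e→Ref (+1); total 3.
No residual Well→Ref path; max flow = 3.
Certifying cut of size 3: {Well→Ref, Well→a, Well→e}.

3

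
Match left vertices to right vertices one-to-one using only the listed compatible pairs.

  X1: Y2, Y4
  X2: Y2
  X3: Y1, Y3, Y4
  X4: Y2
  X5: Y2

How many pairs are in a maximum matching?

3

Unit-capacity flow: source→left, listed edges, right→sink; max matching = max flow.
Augmenting path X1→Y2 (+1); matched 1.
Augmenting path X3→Y1 (+1); matched 2.
Augmenting path X2→Y2→X1→Y4 (+1); matched 3.
No augmenting path remains; maximum matching = 3.
König certificate: {X1, X3, Y2} is a vertex cover of size 3 (every listed pair touches it), so no matching can be larger.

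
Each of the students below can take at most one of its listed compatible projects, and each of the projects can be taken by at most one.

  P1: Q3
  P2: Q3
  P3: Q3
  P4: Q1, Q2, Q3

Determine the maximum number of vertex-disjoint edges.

Unit-capacity flow: source→left, listed edges, right→sink; max matching = max flow.
Augmenting path P1→Q3 (+1); matched 1.
Augmenting path P4→Q1 (+1); matched 2.
No augmenting path remains; maximum matching = 2.
König certificate: {P4, Q3} is a vertex cover of size 2 (every listed pair touches it), so no matching can be larger.

2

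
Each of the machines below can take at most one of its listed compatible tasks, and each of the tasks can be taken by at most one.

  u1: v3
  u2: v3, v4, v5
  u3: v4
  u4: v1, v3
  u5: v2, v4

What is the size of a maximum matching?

5

Unit-capacity flow: source→left, listed edges, right→sink; max matching = max flow.
Augmenting path u1→v3 (+1); matched 1.
Augmenting path u2→v4 (+1); matched 2.
Augmenting path u4→v1 (+1); matched 3.
Augmenting path u5→v2 (+1); matched 4.
Augmenting path u3→v4→u2→v5 (+1); matched 5.
No augmenting path remains; maximum matching = 5.
König certificate: {u1, u2, u3, u4, u5} is a vertex cover of size 5 (every listed pair touches it), so no matching can be larger.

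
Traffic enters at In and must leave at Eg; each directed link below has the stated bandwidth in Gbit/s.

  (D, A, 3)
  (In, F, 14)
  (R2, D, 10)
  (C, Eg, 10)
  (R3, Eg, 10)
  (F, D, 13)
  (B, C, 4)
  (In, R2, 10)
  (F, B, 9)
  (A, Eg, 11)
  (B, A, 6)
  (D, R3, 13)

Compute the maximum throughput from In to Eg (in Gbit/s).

22

Augment In→R2→D→R3→Eg: bottleneck 10, flow now 10.
Augment In→F→D→A→Eg: bottleneck 3, flow now 13.
Augment In→F→B→C→Eg: bottleneck 4, flow now 17.
Augment In→F→B→A→Eg: bottleneck 5, flow now 22.
No augmenting path remains; maximum flow = 22.
In the residual graph, reachable from In: {In, R2, F, D, R3}.
Min-cut edges: F→B (9), D→A (3), R3→Eg (10); capacity 9 + 3 + 10 = 22.
This cut is saturated, so no flow can exceed 22.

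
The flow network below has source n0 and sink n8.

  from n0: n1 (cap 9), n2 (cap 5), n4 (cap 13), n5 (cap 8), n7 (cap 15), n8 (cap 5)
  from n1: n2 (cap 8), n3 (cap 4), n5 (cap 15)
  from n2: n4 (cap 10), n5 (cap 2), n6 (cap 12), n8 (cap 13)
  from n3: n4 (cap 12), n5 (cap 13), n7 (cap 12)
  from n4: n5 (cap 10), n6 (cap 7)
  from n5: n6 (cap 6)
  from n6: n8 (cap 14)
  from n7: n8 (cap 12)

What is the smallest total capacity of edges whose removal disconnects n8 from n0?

43

Augment n0→n8: bottleneck 5, flow now 5.
Augment n0→n2→n8: bottleneck 5, flow now 10.
Augment n0→n7→n8: bottleneck 12, flow now 22.
Augment n0→n1→n2→n8: bottleneck 8, flow now 30.
Augment n0→n4→n6→n8: bottleneck 7, flow now 37.
Augment n0→n5→n6→n8: bottleneck 6, flow now 43.
No augmenting path remains; maximum flow = 43.
By max-flow min-cut, the minimum cut capacity equals the max flow.
In the residual graph, reachable from n0: {n0, n1, n3, n4, n5, n7}.
Min-cut edges: n0→n2 (5), n0→n8 (5), n1→n2 (8), n4→n6 (7), n5→n6 (6), n7→n8 (12); capacity 5 + 5 + 8 + 7 + 6 + 12 = 43.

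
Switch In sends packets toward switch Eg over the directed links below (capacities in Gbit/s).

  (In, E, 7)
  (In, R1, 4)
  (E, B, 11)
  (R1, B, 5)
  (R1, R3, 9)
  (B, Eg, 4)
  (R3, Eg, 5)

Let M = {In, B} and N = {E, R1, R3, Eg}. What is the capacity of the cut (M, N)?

Edges leaving {In, B}: In→E (7), In→R1 (4), B→Eg (4).
Cut capacity = 7 + 4 + 4 = 15.

15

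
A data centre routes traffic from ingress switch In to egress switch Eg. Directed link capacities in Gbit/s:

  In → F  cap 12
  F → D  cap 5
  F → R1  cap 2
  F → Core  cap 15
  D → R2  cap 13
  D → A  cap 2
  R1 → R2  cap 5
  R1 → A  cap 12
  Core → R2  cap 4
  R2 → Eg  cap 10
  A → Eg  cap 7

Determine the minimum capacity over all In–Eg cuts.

Augment In→F→D→R2→Eg: bottleneck 5, flow now 5.
Augment In→F→R1→R2→Eg: bottleneck 2, flow now 7.
Augment In→F→Core→R2→Eg: bottleneck 3, flow now 10.
Augment In→F→Core→R2→D→A→Eg: bottleneck 1, flow now 11. (uses reverse residual edge)
No augmenting path remains; maximum flow = 11.
By max-flow min-cut, the minimum cut capacity equals the max flow.
In the residual graph, reachable from In: {In, F, Core}.
Min-cut edges: F→D (5), F→R1 (2), Core→R2 (4); capacity 5 + 2 + 4 = 11.

11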